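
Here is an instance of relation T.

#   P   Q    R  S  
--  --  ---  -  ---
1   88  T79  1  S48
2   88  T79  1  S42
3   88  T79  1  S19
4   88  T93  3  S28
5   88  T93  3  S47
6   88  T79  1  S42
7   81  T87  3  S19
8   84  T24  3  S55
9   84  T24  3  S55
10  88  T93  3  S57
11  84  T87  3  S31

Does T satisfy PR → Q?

(P=88, R=1): rows 1, 2, 3, 6 → Q = T79, T79, T79, T79 ✓
(P=88, R=3): rows 4, 5, 10 → Q = T93, T93, T93 ✓
(P=81, R=3): row 7 → Q = T87 ✓
(P=84, R=3): rows 8, 9, 11 → Q takes values {T24, T87} — violation
Two rows agree on PR but differ on Q, so PR → Q does not hold.

No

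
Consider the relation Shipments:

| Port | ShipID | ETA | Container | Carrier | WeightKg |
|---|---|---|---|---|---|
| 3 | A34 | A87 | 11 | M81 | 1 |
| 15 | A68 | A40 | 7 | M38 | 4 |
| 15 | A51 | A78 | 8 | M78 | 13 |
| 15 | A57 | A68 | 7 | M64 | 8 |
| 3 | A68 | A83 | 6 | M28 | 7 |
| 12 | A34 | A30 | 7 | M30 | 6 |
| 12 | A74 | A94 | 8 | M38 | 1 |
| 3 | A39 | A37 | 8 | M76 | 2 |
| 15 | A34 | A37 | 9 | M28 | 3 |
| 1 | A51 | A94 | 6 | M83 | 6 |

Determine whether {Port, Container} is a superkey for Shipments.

Two distinct rows share (Port=15, Container=7), so {Port, Container} does not determine every attribute — not a superkey.

No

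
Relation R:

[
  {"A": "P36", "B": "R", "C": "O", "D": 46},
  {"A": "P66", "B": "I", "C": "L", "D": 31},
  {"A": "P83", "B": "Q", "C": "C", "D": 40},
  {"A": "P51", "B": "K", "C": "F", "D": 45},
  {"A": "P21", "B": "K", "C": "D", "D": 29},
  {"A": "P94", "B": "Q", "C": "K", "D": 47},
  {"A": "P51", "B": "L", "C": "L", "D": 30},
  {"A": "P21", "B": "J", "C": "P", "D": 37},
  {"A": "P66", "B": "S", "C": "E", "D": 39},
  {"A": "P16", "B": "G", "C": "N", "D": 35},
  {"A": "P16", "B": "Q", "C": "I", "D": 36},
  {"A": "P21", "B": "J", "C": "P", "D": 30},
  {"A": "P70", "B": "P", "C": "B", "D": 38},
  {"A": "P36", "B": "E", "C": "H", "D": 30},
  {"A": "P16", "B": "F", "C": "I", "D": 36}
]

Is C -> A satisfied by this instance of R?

C=O: 1 row → A = P36 ✓
C=L: 2 rows → A takes values {P66, P51} — violation
C=C: 1 row → A = P83 ✓
C=F: 1 row → A = P51 ✓
C=D: 1 row → A = P21 ✓
C=K: 1 row → A = P94 ✓
C=P: 2 rows → A = P21, P21 ✓
C=E: 1 row → A = P66 ✓
C=N: 1 row → A = P16 ✓
C=I: 2 rows → A = P16, P16 ✓
C=B: 1 row → A = P70 ✓
C=H: 1 row → A = P36 ✓
Two rows agree on C but differ on A, so C -> A does not hold.

No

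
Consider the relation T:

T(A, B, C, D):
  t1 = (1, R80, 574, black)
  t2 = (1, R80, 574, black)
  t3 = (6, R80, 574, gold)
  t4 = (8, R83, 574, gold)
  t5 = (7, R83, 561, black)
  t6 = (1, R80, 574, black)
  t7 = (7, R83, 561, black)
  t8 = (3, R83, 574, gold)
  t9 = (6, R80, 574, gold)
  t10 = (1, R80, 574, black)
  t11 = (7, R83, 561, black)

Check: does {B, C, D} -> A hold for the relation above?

(B=R80, C=574, D=black): rows 1, 2, 6, 10 → A = 1, 1, 1, 1 ✓
(B=R80, C=574, D=gold): rows 3, 9 → A = 6, 6 ✓
(B=R83, C=574, D=gold): rows 4, 8 → A takes values {8, 3} — violation
(B=R83, C=561, D=black): rows 5, 7, 11 → A = 7, 7, 7 ✓
Two rows agree on {B, C, D} but differ on A, so {B, C, D} -> A does not hold.

No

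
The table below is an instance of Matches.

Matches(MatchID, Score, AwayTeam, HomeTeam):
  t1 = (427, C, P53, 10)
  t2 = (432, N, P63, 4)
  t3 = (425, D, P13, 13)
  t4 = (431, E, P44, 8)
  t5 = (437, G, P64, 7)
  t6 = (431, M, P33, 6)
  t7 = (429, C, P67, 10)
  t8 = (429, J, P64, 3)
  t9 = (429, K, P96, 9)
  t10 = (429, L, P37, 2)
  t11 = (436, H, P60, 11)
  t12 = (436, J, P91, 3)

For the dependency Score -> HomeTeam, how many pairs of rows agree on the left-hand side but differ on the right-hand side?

0

Score=C: all 2 rows agree on HomeTeam — 0 pairs.
Score=J: all 2 rows agree on HomeTeam — 0 pairs.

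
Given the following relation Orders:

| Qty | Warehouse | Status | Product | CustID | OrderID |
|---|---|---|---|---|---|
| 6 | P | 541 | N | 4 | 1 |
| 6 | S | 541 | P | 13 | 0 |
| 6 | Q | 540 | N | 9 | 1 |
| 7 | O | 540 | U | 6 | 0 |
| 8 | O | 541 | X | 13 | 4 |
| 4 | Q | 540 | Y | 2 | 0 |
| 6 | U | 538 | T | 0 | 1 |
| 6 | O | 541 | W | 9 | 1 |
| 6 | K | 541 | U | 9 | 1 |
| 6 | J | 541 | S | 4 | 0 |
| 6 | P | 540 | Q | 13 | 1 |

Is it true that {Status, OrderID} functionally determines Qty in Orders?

(Status=541, OrderID=1): 3 rows → Qty = 6, 6, 6 ✓
(Status=541, OrderID=0): 2 rows → Qty = 6, 6 ✓
(Status=540, OrderID=1): 2 rows → Qty = 6, 6 ✓
(Status=540, OrderID=0): 2 rows → Qty takes values {7, 4} — violation
(Status=541, OrderID=4): 1 row → Qty = 8 ✓
(Status=538, OrderID=1): 1 row → Qty = 6 ✓
Two rows agree on {Status, OrderID} but differ on Qty, so {Status, OrderID} -> Qty does not hold.

No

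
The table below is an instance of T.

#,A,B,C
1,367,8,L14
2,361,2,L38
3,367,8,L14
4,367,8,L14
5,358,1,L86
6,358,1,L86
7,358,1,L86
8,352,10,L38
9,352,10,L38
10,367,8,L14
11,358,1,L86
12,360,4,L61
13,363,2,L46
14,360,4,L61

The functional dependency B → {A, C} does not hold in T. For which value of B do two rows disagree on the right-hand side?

B=8: rows 1, 3, 4, 10 → {A,C} = (367, L14), (367, L14), (367, L14), (367, L14) ✓
B=2: rows 2, 13 → {A,C} takes values {(361, L38), (363, L46)} — violation
B=1: rows 5, 6, 7, 11 → {A,C} = (358, L86), (358, L86), (358, L86), (358, L86) ✓
B=10: rows 8, 9 → {A,C} = (352, L38), (352, L38) ✓
B=4: rows 12, 14 → {A,C} = (360, L61), (360, L61) ✓
The only B value with inconsistent RHS is B=2.

2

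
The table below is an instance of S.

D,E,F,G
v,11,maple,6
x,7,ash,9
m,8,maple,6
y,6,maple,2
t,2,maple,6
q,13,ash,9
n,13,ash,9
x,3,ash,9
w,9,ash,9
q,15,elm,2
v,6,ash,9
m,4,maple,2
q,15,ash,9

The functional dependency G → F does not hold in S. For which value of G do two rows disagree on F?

2

G=6: 3 rows → F = maple, maple, maple ✓
G=9: 7 rows → F = ash, ash, ash, ash, ash, ash, ash ✓
G=2: 3 rows → F takes values {maple, elm} — violation
The only G value with inconsistent F is G=2.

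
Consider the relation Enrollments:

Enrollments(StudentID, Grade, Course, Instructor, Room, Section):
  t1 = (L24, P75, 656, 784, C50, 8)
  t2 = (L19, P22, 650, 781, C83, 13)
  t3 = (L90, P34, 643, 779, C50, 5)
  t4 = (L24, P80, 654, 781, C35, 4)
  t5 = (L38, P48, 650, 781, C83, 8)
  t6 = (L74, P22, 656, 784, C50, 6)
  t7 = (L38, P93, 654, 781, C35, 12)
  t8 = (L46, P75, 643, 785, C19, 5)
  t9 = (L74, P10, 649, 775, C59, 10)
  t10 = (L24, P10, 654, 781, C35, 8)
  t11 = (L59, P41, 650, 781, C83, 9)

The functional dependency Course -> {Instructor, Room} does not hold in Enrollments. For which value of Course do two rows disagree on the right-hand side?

643

Course=656: rows 1, 6 → {Instructor,Room} = (784, C50), (784, C50) ✓
Course=650: rows 2, 5, 11 → {Instructor,Room} = (781, C83), (781, C83), (781, C83) ✓
Course=643: rows 3, 8 → {Instructor,Room} takes values {(779, C50), (785, C19)} — violation
Course=654: rows 4, 7, 10 → {Instructor,Room} = (781, C35), (781, C35), (781, C35) ✓
Course=649: row 9 → {Instructor,Room} = (775, C59) ✓
The only Course value with inconsistent RHS is Course=643.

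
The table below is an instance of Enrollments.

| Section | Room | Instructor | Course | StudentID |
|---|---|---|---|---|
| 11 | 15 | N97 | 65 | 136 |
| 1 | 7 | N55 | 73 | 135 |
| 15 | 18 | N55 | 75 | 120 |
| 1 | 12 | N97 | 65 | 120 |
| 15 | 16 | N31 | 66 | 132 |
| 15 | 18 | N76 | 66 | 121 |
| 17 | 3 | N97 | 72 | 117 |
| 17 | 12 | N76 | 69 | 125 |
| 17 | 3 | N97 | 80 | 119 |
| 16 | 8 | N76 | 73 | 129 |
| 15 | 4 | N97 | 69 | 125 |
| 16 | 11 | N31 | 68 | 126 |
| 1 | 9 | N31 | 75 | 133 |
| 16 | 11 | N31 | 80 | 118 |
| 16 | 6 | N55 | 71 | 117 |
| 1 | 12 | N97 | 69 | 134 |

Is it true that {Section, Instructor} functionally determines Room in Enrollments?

Yes

(Section=11, Instructor=N97): 1 row → Room = 15 ✓
(Section=1, Instructor=N55): 1 row → Room = 7 ✓
(Section=15, Instructor=N55): 1 row → Room = 18 ✓
(Section=1, Instructor=N97): 2 rows → Room = 12, 12 ✓
(Section=15, Instructor=N31): 1 row → Room = 16 ✓
(Section=15, Instructor=N76): 1 row → Room = 18 ✓
(Section=17, Instructor=N97): 2 rows → Room = 3, 3 ✓
(Section=17, Instructor=N76): 1 row → Room = 12 ✓
(Section=16, Instructor=N76): 1 row → Room = 8 ✓
(Section=15, Instructor=N97): 1 row → Room = 4 ✓
(Section=16, Instructor=N31): 2 rows → Room = 11, 11 ✓
(Section=1, Instructor=N31): 1 row → Room = 9 ✓
(Section=16, Instructor=N55): 1 row → Room = 6 ✓
Every {Section, Instructor} value is associated with a single Room value, so {Section, Instructor} → Room holds.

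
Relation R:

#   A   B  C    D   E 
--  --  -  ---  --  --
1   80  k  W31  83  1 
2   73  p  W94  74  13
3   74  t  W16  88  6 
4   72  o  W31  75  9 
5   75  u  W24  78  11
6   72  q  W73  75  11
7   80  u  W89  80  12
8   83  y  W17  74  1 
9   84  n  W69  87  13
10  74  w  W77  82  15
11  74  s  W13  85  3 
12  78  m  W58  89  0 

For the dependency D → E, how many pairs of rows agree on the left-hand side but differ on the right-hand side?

2

D=74: violating pairs (2,8) — 1 pair.
D=75: violating pairs (4,6) — 1 pair.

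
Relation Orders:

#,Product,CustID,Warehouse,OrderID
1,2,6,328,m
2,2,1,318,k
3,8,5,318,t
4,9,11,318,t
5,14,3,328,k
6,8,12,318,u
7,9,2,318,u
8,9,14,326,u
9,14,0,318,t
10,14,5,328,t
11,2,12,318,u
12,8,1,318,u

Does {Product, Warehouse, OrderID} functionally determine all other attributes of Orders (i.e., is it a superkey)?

Rows 6 and 12 have the same {Product, Warehouse, OrderID} value (Product=8, Warehouse=318, OrderID=u) but are distinct tuples, so {Product, Warehouse, OrderID} does not determine every attribute — not a superkey.

No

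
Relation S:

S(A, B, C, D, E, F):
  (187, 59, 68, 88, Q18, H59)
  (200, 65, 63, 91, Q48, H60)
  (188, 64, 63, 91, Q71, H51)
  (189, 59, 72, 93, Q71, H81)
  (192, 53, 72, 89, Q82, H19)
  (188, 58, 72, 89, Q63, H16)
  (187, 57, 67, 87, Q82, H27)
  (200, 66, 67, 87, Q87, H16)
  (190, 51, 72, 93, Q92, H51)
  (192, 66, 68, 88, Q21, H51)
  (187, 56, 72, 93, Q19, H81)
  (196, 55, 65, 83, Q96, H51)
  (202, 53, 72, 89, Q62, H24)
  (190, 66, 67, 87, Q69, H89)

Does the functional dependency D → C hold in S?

Yes

D=88: 2 rows → C = 68, 68 ✓
D=91: 2 rows → C = 63, 63 ✓
D=93: 3 rows → C = 72, 72, 72 ✓
D=89: 3 rows → C = 72, 72, 72 ✓
D=87: 3 rows → C = 67, 67, 67 ✓
D=83: 1 row → C = 65 ✓
Every D value is associated with a single C value, so D → C holds.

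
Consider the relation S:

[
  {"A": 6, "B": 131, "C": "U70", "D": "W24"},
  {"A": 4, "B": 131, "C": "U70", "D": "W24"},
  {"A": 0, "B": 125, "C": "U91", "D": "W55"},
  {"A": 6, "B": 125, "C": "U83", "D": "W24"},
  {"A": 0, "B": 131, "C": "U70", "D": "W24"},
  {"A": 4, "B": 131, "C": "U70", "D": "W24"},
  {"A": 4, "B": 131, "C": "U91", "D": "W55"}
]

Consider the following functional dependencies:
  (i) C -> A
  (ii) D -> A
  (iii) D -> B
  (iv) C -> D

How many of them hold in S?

(i) C -> A: C=U70: 4 rows → A takes values {6, 4, 0} — violation; C=U91: 2 rows → A takes values {0, 4} — violation — fails.
(ii) D -> A: D=W24: 5 rows → A takes values {6, 4, 0} — violation; D=W55: 2 rows → A takes values {0, 4} — violation — fails.
(iii) D -> B: D=W24: 5 rows → B takes values {131, 125} — violation; D=W55: 2 rows → B takes values {125, 131} — violation — fails.
(iv) C -> D: every LHS value maps to a single RHS value — holds.
1 of the 4 dependencies holds.

1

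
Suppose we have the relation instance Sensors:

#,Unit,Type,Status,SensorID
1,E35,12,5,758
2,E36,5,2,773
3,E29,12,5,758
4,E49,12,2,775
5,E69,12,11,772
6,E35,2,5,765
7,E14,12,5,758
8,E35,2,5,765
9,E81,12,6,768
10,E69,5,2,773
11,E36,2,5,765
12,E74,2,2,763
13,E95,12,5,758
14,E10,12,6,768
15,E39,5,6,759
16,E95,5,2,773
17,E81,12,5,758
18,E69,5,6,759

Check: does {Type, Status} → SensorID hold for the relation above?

(Type=12, Status=5): rows 1, 3, 7, 13, 17 → SensorID = 758, 758, 758, 758, 758 ✓
(Type=5, Status=2): rows 2, 10, 16 → SensorID = 773, 773, 773 ✓
(Type=12, Status=2): row 4 → SensorID = 775 ✓
(Type=12, Status=11): row 5 → SensorID = 772 ✓
(Type=2, Status=5): rows 6, 8, 11 → SensorID = 765, 765, 765 ✓
(Type=12, Status=6): rows 9, 14 → SensorID = 768, 768 ✓
(Type=2, Status=2): row 12 → SensorID = 763 ✓
(Type=5, Status=6): rows 15, 18 → SensorID = 759, 759 ✓
Every {Type, Status} value is associated with a single SensorID value, so {Type, Status} → SensorID holds.

Yes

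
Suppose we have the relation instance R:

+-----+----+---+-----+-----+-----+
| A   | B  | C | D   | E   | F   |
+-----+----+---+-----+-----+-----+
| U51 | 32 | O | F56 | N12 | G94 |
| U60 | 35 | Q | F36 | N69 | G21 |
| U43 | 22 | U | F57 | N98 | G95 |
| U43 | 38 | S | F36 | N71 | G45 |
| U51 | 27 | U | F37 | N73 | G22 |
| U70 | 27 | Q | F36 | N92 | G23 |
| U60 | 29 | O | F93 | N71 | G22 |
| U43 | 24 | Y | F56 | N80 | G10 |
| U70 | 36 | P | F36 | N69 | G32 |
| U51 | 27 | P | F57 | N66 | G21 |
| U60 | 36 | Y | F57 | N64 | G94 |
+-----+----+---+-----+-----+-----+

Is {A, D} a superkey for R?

Two distinct rows share (A=U70, D=F36), so {A, D} does not determine every attribute — not a superkey.

No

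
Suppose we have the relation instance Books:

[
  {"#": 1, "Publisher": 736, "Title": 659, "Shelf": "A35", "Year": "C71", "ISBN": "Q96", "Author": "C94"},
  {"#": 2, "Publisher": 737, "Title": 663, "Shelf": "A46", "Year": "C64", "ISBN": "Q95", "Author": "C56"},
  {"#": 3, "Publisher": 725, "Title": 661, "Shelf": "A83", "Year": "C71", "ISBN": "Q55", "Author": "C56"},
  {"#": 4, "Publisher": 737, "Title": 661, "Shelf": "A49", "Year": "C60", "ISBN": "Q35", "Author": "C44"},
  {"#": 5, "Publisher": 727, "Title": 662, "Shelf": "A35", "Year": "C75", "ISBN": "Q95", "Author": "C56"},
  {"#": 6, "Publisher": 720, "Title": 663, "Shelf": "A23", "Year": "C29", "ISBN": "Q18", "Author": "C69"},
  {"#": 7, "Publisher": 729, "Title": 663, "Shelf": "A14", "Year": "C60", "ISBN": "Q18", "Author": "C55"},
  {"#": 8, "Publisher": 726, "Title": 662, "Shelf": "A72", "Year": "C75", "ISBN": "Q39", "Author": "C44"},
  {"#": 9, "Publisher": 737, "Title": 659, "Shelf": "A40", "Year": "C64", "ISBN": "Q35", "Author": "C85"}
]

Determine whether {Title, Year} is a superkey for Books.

Rows 5 and 8 have the same {Title, Year} value (Title=662, Year=C75) but are distinct tuples, so {Title, Year} does not determine every attribute — not a superkey.

No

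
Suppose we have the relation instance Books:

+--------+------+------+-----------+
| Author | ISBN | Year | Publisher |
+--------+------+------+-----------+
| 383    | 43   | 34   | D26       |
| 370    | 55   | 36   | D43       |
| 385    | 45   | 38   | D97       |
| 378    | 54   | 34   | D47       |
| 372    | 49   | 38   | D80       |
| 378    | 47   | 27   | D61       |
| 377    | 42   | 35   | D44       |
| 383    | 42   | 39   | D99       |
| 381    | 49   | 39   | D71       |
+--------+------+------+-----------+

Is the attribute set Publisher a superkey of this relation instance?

All 9 rows have distinct Publisher values, so Publisher → (all attributes) holds and Publisher is a superkey.

Yes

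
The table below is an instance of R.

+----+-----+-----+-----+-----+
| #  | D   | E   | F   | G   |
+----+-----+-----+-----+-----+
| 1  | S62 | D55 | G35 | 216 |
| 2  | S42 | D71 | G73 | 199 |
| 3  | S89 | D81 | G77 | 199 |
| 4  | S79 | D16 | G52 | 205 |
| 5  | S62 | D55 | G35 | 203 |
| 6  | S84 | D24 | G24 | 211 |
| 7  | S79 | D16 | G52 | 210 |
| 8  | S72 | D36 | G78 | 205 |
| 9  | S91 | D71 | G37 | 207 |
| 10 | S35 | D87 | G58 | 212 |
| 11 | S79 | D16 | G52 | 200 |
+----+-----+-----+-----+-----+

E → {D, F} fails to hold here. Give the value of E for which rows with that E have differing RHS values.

D71

E=D55: rows 1, 5 → {D,F} = (S62, G35), (S62, G35) ✓
E=D71: rows 2, 9 → {D,F} takes values {(S42, G73), (S91, G37)} — violation
E=D81: row 3 → {D,F} = (S89, G77) ✓
E=D16: rows 4, 7, 11 → {D,F} = (S79, G52), (S79, G52), (S79, G52) ✓
E=D24: row 6 → {D,F} = (S84, G24) ✓
E=D36: row 8 → {D,F} = (S72, G78) ✓
E=D87: row 10 → {D,F} = (S35, G58) ✓
The only E value with inconsistent RHS is E=D71.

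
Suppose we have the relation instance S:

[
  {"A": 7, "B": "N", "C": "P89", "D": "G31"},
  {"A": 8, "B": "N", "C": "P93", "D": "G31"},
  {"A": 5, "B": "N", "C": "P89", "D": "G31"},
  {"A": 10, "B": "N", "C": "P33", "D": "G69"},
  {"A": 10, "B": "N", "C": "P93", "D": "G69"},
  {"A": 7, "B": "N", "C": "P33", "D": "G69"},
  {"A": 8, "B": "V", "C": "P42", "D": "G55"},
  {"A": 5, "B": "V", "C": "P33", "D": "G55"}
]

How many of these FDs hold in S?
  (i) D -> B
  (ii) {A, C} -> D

(i) D -> B: every LHS value maps to a single RHS value — holds.
(ii) {A, C} -> D: every LHS value maps to a single RHS value — holds.
2 of the 2 dependencies hold.

2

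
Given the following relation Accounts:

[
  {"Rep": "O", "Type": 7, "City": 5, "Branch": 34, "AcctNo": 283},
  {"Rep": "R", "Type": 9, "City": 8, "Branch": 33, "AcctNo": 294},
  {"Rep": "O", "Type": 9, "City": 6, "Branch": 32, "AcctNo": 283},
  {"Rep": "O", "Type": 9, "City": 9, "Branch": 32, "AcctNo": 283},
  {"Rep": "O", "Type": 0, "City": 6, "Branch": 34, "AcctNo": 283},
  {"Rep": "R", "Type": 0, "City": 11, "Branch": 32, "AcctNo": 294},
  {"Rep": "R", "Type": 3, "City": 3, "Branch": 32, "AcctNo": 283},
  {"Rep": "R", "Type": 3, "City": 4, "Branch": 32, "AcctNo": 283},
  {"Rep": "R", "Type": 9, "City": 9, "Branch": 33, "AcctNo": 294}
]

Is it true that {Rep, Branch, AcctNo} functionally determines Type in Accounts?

No

(Rep=O, Branch=34, AcctNo=283): 2 rows → Type takes values {7, 0} — violation
(Rep=R, Branch=33, AcctNo=294): 2 rows → Type = 9, 9 ✓
(Rep=O, Branch=32, AcctNo=283): 2 rows → Type = 9, 9 ✓
(Rep=R, Branch=32, AcctNo=294): 1 row → Type = 0 ✓
(Rep=R, Branch=32, AcctNo=283): 2 rows → Type = 3, 3 ✓
Two rows agree on {Rep, Branch, AcctNo} but differ on Type, so {Rep, Branch, AcctNo} → Type does not hold.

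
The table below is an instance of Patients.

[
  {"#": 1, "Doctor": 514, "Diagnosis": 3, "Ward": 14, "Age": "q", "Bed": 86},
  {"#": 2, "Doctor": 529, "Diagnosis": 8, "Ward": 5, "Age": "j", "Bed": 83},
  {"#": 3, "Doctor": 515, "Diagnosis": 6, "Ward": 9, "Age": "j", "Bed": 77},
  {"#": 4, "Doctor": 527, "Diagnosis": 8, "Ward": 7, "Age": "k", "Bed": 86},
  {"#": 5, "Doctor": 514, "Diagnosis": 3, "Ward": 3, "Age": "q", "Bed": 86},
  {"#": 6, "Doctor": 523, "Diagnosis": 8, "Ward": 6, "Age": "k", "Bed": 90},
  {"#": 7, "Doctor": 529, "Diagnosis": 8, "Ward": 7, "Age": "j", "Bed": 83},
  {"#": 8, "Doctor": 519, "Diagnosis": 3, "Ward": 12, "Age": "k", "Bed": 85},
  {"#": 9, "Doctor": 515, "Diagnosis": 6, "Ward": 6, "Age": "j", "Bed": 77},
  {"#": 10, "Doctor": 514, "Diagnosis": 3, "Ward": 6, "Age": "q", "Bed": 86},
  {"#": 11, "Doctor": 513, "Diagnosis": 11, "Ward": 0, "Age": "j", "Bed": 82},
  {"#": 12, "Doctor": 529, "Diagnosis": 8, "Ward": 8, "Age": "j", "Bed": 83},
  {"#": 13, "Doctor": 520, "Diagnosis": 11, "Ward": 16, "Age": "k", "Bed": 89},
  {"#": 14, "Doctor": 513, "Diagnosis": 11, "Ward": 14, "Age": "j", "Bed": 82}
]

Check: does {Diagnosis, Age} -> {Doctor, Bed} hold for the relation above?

(Diagnosis=3, Age=q): rows 1, 5, 10 → {Doctor,Bed} = (514, 86), (514, 86), (514, 86) ✓
(Diagnosis=8, Age=j): rows 2, 7, 12 → {Doctor,Bed} = (529, 83), (529, 83), (529, 83) ✓
(Diagnosis=6, Age=j): rows 3, 9 → {Doctor,Bed} = (515, 77), (515, 77) ✓
(Diagnosis=8, Age=k): rows 4, 6 → {Doctor,Bed} takes values {(527, 86), (523, 90)} — violation
(Diagnosis=3, Age=k): row 8 → {Doctor,Bed} = (519, 85) ✓
(Diagnosis=11, Age=j): rows 11, 14 → {Doctor,Bed} = (513, 82), (513, 82) ✓
(Diagnosis=11, Age=k): row 13 → {Doctor,Bed} = (520, 89) ✓
Two rows agree on {Diagnosis, Age} but differ on {Doctor, Bed}, so {Diagnosis, Age} -> {Doctor, Bed} does not hold.

No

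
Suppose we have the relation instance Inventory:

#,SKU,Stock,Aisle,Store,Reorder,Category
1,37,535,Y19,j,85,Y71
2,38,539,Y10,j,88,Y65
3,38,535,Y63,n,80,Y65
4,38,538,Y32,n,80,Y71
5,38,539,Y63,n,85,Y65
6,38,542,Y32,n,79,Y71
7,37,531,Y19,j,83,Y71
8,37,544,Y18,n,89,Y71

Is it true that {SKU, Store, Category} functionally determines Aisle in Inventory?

(SKU=37, Store=j, Category=Y71): rows 1, 7 → Aisle = Y19, Y19 ✓
(SKU=38, Store=j, Category=Y65): row 2 → Aisle = Y10 ✓
(SKU=38, Store=n, Category=Y65): rows 3, 5 → Aisle = Y63, Y63 ✓
(SKU=38, Store=n, Category=Y71): rows 4, 6 → Aisle = Y32, Y32 ✓
(SKU=37, Store=n, Category=Y71): row 8 → Aisle = Y18 ✓
Every {SKU, Store, Category} value is associated with a single Aisle value, so {SKU, Store, Category} → Aisle holds.

Yes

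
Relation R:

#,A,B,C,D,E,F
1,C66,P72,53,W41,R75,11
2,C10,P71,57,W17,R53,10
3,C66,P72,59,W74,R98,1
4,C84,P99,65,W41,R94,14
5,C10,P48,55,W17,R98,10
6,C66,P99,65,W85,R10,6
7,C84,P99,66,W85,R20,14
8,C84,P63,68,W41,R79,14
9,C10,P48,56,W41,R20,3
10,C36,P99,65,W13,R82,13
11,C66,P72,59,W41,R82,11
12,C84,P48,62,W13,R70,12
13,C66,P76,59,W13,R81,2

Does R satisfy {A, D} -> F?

Yes

(A=C66, D=W41): rows 1, 11 → F = 11, 11 ✓
(A=C10, D=W17): rows 2, 5 → F = 10, 10 ✓
(A=C66, D=W74): row 3 → F = 1 ✓
(A=C84, D=W41): rows 4, 8 → F = 14, 14 ✓
(A=C66, D=W85): row 6 → F = 6 ✓
(A=C84, D=W85): row 7 → F = 14 ✓
(A=C10, D=W41): row 9 → F = 3 ✓
(A=C36, D=W13): row 10 → F = 13 ✓
(A=C84, D=W13): row 12 → F = 12 ✓
(A=C66, D=W13): row 13 → F = 2 ✓
Every {A, D} value is associated with a single F value, so {A, D} -> F holds.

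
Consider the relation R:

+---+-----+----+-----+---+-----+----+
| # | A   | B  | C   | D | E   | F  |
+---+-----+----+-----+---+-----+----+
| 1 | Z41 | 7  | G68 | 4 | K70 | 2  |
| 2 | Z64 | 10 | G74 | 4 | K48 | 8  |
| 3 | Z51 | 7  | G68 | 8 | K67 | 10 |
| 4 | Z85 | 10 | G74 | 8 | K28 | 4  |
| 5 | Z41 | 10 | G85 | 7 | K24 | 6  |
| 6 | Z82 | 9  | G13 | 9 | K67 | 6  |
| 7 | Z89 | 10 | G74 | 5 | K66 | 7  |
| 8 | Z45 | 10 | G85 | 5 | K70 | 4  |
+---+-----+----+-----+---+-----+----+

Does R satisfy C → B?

Yes

C=G68: rows 1, 3 → B = 7, 7 ✓
C=G74: rows 2, 4, 7 → B = 10, 10, 10 ✓
C=G85: rows 5, 8 → B = 10, 10 ✓
C=G13: row 6 → B = 9 ✓
Every C value is associated with a single B value, so C → B holds.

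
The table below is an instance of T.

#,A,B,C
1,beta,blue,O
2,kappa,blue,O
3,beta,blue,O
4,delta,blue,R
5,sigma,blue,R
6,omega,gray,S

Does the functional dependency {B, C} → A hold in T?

No

(B=blue, C=O): rows 1, 2, 3 → A takes values {beta, kappa} — violation
(B=blue, C=R): rows 4, 5 → A takes values {delta, sigma} — violation
(B=gray, C=S): row 6 → A = omega ✓
Two rows agree on {B, C} but differ on A, so {B, C} → A does not hold.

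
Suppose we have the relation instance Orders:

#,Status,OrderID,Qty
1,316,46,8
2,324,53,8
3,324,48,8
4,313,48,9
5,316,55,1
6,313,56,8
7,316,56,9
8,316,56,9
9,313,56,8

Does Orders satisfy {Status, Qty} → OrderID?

No

(Status=316, Qty=8): row 1 → OrderID = 46 ✓
(Status=324, Qty=8): rows 2, 3 → OrderID takes values {53, 48} — violation
(Status=313, Qty=9): row 4 → OrderID = 48 ✓
(Status=316, Qty=1): row 5 → OrderID = 55 ✓
(Status=313, Qty=8): rows 6, 9 → OrderID = 56, 56 ✓
(Status=316, Qty=9): rows 7, 8 → OrderID = 56, 56 ✓
Two rows agree on {Status, Qty} but differ on OrderID, so {Status, Qty} → OrderID does not hold.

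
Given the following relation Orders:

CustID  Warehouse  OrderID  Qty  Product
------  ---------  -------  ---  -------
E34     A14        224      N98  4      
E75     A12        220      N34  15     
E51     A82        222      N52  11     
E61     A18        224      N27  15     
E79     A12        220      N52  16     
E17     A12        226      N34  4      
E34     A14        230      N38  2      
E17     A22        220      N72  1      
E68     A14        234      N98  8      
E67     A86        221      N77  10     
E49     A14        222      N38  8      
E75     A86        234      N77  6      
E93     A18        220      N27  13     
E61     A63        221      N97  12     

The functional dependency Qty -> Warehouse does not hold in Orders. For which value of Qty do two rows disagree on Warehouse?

N52

Qty=N98: 2 rows → Warehouse = A14, A14 ✓
Qty=N34: 2 rows → Warehouse = A12, A12 ✓
Qty=N52: 2 rows → Warehouse takes values {A82, A12} — violation
Qty=N27: 2 rows → Warehouse = A18, A18 ✓
Qty=N38: 2 rows → Warehouse = A14, A14 ✓
Qty=N72: 1 row → Warehouse = A22 ✓
Qty=N77: 2 rows → Warehouse = A86, A86 ✓
Qty=N97: 1 row → Warehouse = A63 ✓
The only Qty value with inconsistent Warehouse is Qty=N52.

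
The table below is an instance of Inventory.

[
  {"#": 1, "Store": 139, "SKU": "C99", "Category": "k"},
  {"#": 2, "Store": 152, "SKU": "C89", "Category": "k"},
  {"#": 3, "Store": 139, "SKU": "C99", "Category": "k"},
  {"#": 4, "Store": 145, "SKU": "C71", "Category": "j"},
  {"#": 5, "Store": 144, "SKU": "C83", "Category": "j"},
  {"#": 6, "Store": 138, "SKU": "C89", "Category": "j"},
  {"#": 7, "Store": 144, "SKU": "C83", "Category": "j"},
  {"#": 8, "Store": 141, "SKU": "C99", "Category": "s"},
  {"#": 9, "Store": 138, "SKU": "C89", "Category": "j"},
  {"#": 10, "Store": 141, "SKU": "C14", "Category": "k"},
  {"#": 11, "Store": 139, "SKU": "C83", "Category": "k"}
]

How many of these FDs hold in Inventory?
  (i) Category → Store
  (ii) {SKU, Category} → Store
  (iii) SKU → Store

1

(i) Category → Store: Category=k: rows 1, 2, 3, 10, 11 → Store takes values {139, 152, 141} — violation; Category=j: rows 4, 5, 6, 7, 9 → Store takes values {145, 144, 138} — violation — fails.
(ii) {SKU, Category} → Store: every LHS value maps to a single RHS value — holds.
(iii) SKU → Store: SKU=C99: rows 1, 3, 8 → Store takes values {139, 141} — violation; SKU=C89: rows 2, 6, 9 → Store takes values {152, 138} — violation; SKU=C83: rows 5, 7, 11 → Store takes values {144, 139} — violation — fails.
1 of the 3 dependencies holds.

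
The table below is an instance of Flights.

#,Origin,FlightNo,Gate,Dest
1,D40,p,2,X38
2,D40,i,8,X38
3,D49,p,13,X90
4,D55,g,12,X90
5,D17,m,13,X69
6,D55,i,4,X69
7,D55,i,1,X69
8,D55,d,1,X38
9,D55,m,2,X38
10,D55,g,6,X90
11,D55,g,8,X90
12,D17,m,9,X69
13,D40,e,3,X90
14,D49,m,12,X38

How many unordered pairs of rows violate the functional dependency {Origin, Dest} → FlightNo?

(Origin=D40, Dest=X38): violating pairs (1,2) — 1 pair.
(Origin=D55, Dest=X90): all 3 rows agree on FlightNo — 0 pairs.
(Origin=D17, Dest=X69): all 2 rows agree on FlightNo — 0 pairs.
(Origin=D55, Dest=X69): all 2 rows agree on FlightNo — 0 pairs.
(Origin=D55, Dest=X38): violating pairs (8,9) — 1 pair.

2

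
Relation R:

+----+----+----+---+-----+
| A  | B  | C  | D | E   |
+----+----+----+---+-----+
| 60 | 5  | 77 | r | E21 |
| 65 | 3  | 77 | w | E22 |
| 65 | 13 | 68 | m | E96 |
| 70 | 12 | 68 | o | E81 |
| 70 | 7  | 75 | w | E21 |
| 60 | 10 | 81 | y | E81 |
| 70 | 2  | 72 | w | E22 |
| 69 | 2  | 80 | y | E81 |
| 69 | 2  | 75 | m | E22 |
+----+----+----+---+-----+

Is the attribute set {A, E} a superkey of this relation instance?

Yes

All 9 rows have distinct {A, E} values, so {A, E} → (all attributes) holds and {A, E} is a superkey.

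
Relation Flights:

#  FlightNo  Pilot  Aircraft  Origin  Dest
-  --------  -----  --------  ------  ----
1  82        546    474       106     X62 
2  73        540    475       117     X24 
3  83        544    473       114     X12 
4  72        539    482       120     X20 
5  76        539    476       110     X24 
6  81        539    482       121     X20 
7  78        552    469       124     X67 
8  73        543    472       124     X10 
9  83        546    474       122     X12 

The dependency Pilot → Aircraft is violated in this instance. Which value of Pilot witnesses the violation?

Pilot=546: rows 1, 9 → Aircraft = 474, 474 ✓
Pilot=540: row 2 → Aircraft = 475 ✓
Pilot=544: row 3 → Aircraft = 473 ✓
Pilot=539: rows 4, 5, 6 → Aircraft takes values {482, 476} — violation
Pilot=552: row 7 → Aircraft = 469 ✓
Pilot=543: row 8 → Aircraft = 472 ✓
The only Pilot value with inconsistent Aircraft is Pilot=539.

539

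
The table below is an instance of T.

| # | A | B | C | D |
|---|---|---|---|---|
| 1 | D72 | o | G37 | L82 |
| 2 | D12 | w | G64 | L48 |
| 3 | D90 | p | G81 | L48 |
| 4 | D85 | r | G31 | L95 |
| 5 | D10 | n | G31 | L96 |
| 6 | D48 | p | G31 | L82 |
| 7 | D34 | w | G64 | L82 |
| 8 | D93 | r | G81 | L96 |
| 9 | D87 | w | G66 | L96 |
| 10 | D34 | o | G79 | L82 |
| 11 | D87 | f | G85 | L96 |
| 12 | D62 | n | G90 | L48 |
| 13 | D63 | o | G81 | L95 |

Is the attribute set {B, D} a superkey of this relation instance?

No

Rows 1 and 10 have the same {B, D} value (B=o, D=L82) but are distinct tuples, so {B, D} does not determine every attribute — not a superkey.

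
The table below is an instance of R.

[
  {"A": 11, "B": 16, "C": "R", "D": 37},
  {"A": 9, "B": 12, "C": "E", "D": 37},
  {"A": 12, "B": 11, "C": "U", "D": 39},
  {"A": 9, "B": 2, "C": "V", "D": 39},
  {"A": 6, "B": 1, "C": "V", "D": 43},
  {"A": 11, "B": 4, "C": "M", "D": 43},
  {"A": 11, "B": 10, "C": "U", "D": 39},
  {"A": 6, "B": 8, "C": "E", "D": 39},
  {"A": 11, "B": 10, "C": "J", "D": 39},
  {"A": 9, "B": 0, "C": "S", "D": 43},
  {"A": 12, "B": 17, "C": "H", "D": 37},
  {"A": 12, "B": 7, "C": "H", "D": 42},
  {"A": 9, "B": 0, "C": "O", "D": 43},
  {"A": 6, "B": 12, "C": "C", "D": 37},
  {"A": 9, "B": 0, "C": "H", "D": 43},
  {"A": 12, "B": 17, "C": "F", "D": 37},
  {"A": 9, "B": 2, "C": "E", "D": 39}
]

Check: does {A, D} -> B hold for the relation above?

Yes

(A=11, D=37): 1 row → B = 16 ✓
(A=9, D=37): 1 row → B = 12 ✓
(A=12, D=39): 1 row → B = 11 ✓
(A=9, D=39): 2 rows → B = 2, 2 ✓
(A=6, D=43): 1 row → B = 1 ✓
(A=11, D=43): 1 row → B = 4 ✓
(A=11, D=39): 2 rows → B = 10, 10 ✓
(A=6, D=39): 1 row → B = 8 ✓
(A=9, D=43): 3 rows → B = 0, 0, 0 ✓
(A=12, D=37): 2 rows → B = 17, 17 ✓
(A=12, D=42): 1 row → B = 7 ✓
(A=6, D=37): 1 row → B = 12 ✓
Every {A, D} value is associated with a single B value, so {A, D} -> B holds.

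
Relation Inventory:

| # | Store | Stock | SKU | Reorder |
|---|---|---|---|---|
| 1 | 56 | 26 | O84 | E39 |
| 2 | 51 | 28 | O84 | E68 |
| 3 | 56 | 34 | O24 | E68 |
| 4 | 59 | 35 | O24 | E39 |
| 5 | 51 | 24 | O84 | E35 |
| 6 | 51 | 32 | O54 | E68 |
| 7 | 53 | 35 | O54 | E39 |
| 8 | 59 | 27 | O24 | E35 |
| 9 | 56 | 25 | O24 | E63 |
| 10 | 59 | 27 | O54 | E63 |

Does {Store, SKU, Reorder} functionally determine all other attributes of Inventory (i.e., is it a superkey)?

Yes

All 10 rows have distinct {Store, SKU, Reorder} values, so {Store, SKU, Reorder} → (all attributes) holds and {Store, SKU, Reorder} is a superkey.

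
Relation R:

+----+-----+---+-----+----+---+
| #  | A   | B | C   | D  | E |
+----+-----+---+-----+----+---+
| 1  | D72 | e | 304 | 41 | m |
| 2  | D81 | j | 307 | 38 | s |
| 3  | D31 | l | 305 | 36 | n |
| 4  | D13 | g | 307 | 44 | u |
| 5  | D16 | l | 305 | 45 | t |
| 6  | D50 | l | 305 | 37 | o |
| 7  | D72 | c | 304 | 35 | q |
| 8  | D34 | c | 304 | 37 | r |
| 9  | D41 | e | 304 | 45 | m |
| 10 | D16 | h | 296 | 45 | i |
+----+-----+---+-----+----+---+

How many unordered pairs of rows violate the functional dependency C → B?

C=304: violating pairs (1,7), (1,8), (7,9), (8,9) — 4 pairs.
C=307: violating pairs (2,4) — 1 pair.
C=305: all 3 rows agree on B — 0 pairs.

5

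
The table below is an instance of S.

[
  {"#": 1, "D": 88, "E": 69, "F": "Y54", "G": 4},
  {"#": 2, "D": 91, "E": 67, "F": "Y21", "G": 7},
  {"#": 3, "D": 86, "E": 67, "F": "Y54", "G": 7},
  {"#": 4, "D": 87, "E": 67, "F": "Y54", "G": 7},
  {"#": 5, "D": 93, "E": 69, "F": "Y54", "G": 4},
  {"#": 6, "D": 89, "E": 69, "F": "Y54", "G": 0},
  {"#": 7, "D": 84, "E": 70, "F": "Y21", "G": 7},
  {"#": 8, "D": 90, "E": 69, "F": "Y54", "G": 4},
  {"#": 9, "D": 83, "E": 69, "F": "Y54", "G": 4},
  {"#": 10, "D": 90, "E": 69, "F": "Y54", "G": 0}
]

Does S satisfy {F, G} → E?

(F=Y54, G=4): rows 1, 5, 8, 9 → E = 69, 69, 69, 69 ✓
(F=Y21, G=7): rows 2, 7 → E takes values {67, 70} — violation
(F=Y54, G=7): rows 3, 4 → E = 67, 67 ✓
(F=Y54, G=0): rows 6, 10 → E = 69, 69 ✓
Two rows agree on {F, G} but differ on E, so {F, G} → E does not hold.

No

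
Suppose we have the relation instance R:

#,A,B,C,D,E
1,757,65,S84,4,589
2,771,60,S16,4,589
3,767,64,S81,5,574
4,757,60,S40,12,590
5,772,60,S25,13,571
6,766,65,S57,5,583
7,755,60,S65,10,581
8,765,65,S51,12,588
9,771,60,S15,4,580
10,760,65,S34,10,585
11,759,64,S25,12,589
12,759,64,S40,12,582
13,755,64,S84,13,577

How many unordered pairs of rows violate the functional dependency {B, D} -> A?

0

(B=60, D=4): all 2 rows agree on A — 0 pairs.
(B=64, D=12): all 2 rows agree on A — 0 pairs.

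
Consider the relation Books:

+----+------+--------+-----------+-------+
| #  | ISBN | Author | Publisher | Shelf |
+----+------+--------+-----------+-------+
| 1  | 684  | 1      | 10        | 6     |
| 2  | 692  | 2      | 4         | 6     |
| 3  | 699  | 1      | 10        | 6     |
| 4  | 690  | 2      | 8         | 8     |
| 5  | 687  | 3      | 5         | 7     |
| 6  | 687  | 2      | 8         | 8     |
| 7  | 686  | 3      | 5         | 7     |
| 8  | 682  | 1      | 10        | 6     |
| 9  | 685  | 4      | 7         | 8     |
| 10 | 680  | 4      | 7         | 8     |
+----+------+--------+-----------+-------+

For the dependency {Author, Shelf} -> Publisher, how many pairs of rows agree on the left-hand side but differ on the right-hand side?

(Author=1, Shelf=6): all 3 rows agree on Publisher — 0 pairs.
(Author=2, Shelf=8): all 2 rows agree on Publisher — 0 pairs.
(Author=3, Shelf=7): all 2 rows agree on Publisher — 0 pairs.
(Author=4, Shelf=8): all 2 rows agree on Publisher — 0 pairs.

0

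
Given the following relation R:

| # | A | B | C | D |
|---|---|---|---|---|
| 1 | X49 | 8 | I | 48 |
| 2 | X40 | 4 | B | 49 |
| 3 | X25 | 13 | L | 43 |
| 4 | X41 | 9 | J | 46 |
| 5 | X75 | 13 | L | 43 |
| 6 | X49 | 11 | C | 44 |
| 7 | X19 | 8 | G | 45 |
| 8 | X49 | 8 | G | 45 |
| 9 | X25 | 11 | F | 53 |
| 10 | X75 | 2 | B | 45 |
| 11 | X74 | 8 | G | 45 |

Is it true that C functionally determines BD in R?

C=I: row 1 → {B,D} = (8, 48) ✓
C=B: rows 2, 10 → {B,D} takes values {(4, 49), (2, 45)} — violation
C=L: rows 3, 5 → {B,D} = (13, 43), (13, 43) ✓
C=J: row 4 → {B,D} = (9, 46) ✓
C=C: row 6 → {B,D} = (11, 44) ✓
C=G: rows 7, 8, 11 → {B,D} = (8, 45), (8, 45), (8, 45) ✓
C=F: row 9 → {B,D} = (11, 53) ✓
Two rows agree on C but differ on BD, so C → BD does not hold.

No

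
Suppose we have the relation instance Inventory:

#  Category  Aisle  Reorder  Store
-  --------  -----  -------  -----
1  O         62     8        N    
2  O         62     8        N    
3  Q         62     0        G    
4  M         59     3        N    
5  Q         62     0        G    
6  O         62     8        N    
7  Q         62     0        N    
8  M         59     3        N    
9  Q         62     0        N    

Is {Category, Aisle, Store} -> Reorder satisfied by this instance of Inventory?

(Category=O, Aisle=62, Store=N): rows 1, 2, 6 → Reorder = 8, 8, 8 ✓
(Category=Q, Aisle=62, Store=G): rows 3, 5 → Reorder = 0, 0 ✓
(Category=M, Aisle=59, Store=N): rows 4, 8 → Reorder = 3, 3 ✓
(Category=Q, Aisle=62, Store=N): rows 7, 9 → Reorder = 0, 0 ✓
Every {Category, Aisle, Store} value is associated with a single Reorder value, so {Category, Aisle, Store} -> Reorder holds.

Yes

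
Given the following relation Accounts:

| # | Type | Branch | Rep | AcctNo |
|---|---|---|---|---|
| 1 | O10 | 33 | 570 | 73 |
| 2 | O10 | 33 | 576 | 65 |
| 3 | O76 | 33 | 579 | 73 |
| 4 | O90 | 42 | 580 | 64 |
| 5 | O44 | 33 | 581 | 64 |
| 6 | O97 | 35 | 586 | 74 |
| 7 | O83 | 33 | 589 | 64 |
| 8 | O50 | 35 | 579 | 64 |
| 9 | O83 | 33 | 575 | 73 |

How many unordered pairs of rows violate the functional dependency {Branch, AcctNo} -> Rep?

4

(Branch=33, AcctNo=73): violating pairs (1,3), (1,9), (3,9) — 3 pairs.
(Branch=33, AcctNo=64): violating pairs (5,7) — 1 pair.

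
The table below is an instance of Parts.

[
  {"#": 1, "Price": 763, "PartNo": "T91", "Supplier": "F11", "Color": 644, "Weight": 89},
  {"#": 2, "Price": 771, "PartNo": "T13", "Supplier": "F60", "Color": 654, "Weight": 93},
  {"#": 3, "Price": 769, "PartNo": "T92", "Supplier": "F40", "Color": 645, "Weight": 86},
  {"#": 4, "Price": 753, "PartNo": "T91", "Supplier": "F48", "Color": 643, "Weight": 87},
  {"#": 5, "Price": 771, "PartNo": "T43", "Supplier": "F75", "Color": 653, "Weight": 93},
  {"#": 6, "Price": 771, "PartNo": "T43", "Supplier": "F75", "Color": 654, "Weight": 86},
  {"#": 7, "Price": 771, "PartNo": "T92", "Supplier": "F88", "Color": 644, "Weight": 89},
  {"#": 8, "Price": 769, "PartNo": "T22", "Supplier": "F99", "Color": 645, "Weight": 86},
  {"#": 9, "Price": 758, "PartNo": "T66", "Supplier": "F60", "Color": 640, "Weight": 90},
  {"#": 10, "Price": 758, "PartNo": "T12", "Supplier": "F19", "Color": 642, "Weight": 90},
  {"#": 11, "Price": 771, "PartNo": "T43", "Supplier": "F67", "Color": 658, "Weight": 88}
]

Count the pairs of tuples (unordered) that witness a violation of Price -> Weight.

9

Price=771: violating pairs (2,6), (2,7), (2,11), (5,6), (5,7), (5,11), (6,7), (6,11), (7,11) — 9 pairs.
Price=769: all 2 rows agree on Weight — 0 pairs.
Price=758: all 2 rows agree on Weight — 0 pairs.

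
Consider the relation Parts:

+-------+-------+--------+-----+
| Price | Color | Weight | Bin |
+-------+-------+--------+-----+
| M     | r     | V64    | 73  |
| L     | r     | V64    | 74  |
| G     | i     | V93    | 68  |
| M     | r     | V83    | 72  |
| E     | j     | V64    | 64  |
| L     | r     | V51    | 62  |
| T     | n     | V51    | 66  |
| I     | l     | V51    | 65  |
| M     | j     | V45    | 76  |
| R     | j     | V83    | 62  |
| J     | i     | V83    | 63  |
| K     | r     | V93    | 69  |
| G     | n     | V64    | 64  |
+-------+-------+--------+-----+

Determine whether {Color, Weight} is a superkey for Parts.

No

Two distinct rows share (Color=r, Weight=V64), so {Color, Weight} does not determine every attribute — not a superkey.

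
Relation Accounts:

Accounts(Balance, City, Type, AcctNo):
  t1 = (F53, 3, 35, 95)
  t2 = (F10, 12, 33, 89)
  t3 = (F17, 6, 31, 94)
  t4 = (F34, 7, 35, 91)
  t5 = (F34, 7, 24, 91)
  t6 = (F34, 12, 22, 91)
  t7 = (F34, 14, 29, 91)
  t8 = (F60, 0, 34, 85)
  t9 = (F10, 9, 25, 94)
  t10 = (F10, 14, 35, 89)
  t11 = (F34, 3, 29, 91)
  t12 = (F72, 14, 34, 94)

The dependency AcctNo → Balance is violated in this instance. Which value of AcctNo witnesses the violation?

AcctNo=95: row 1 → Balance = F53 ✓
AcctNo=89: rows 2, 10 → Balance = F10, F10 ✓
AcctNo=94: rows 3, 9, 12 → Balance takes values {F17, F10, F72} — violation
AcctNo=91: rows 4, 5, 6, 7, 11 → Balance = F34, F34, F34, F34, F34 ✓
AcctNo=85: row 8 → Balance = F60 ✓
The only AcctNo value with inconsistent Balance is AcctNo=94.

94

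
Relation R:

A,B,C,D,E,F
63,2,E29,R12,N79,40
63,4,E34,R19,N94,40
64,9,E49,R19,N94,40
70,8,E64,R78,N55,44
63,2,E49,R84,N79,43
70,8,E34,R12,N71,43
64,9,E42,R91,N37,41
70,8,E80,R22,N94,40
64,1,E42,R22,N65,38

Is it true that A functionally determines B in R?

A=63: 3 rows → B takes values {2, 4} — violation
A=64: 3 rows → B takes values {9, 1} — violation
A=70: 3 rows → B = 8, 8, 8 ✓
Two rows agree on A but differ on B, so A → B does not hold.

No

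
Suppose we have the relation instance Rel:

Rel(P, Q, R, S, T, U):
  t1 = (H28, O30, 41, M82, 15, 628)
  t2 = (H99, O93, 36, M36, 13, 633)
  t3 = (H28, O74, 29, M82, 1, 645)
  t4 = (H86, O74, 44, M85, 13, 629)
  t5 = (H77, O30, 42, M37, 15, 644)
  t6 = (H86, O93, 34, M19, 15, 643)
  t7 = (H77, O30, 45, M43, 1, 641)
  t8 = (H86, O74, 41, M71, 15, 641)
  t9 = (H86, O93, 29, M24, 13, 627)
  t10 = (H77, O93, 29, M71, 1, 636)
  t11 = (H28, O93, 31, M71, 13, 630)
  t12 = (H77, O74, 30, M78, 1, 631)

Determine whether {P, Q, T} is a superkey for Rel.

All 12 rows have distinct {P, Q, T} values, so {P, Q, T} → (all attributes) holds and {P, Q, T} is a superkey.

Yes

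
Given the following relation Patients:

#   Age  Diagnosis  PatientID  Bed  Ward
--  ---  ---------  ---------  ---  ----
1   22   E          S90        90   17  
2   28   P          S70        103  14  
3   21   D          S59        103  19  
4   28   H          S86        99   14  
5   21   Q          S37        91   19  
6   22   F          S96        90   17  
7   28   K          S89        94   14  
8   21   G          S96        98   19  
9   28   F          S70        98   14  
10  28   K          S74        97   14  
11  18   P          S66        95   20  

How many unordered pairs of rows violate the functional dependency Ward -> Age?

Ward=17: all 2 rows agree on Age — 0 pairs.
Ward=14: all 5 rows agree on Age — 0 pairs.
Ward=19: all 3 rows agree on Age — 0 pairs.

0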